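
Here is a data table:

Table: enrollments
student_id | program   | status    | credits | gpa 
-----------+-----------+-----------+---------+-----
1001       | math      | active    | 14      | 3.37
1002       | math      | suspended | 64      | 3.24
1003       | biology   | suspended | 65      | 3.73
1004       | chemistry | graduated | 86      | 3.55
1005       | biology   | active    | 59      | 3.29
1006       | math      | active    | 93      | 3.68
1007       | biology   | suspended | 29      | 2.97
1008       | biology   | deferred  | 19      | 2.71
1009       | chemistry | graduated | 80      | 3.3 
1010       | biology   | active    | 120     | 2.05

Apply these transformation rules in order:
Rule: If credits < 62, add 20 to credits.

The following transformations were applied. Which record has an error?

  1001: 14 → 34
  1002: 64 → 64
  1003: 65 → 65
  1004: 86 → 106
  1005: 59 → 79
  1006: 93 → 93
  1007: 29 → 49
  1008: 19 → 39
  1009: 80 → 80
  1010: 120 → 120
Record 1004 has an error. The correct transformed value should be 86, not 106.

Step 1: Check each record against the rule
Step 2: Record 1004 has credits = 86
Step 3: Since 86 >= 62, the bonus should not have been applied
Step 4: Correct value = 86, but claimed value = 106
Conclusion: Record 1004 has the error.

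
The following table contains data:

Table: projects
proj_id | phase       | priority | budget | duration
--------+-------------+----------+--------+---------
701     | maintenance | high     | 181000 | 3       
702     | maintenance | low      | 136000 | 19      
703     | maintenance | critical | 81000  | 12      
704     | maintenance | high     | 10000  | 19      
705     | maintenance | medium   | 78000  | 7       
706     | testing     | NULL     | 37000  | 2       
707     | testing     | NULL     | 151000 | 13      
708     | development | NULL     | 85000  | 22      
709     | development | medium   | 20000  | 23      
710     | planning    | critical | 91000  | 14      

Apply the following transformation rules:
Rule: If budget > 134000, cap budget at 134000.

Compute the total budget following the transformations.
804000

Step 1: 3 records have budget > 134000
Step 2: These records originally summed to 468000
Step 3: After capping: 3 × 134000 = 402000
Step 4: Unaffected records sum: 402000
Step 5: Final sum = 402000 + 402000 = 804000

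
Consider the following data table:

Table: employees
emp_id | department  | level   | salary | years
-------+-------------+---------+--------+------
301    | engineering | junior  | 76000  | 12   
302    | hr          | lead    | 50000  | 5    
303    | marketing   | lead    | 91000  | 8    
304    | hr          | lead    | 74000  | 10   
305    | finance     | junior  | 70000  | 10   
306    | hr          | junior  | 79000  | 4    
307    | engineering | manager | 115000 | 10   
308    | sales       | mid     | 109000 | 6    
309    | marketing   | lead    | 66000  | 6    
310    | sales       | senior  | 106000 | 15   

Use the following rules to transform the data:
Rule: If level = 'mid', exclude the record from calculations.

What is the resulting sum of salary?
727000

Step 1: Identify records where level = 'mid'
Step 2: The excluded records sum to 109000
Step 3: Original total salary = 836000
Step 4: Remaining total = 836000 - 109000 = 727000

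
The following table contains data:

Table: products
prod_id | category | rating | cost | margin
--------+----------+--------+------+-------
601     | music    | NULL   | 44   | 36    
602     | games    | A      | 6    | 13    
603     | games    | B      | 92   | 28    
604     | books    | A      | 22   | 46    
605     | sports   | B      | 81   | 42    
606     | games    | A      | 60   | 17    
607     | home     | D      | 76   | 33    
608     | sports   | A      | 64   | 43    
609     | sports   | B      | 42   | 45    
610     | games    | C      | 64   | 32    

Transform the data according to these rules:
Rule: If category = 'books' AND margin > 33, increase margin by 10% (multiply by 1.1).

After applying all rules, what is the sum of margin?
339.6

Step 1: Find records where category = 'books' AND margin > 33
Step 2: 1 records match, summing to 46
Step 3: After multiplier: 46 × 1.1 = 50.6
Step 4: Unaffected records sum: 289
Step 5: Final sum = 50.6 + 289 = 339.6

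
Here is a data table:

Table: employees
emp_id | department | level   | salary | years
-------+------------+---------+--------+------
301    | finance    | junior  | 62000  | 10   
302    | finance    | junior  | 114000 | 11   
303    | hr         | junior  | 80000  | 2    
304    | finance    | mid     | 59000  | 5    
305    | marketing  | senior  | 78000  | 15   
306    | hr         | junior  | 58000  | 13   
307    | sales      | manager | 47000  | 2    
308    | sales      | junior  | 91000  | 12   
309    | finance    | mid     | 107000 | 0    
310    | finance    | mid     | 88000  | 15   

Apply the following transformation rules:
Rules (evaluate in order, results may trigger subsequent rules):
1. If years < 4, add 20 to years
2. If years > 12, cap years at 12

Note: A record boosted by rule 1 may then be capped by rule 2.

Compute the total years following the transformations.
110

Step 1: Apply rule 1 to records with years < 4
  - 3 records get bonus of 20
  - Of these, 3 records then exceed 12 and get capped
Step 2: Apply rule 2 to records with years > 12
  - 3 records (original) are capped
Step 3: Calculate final sum = 110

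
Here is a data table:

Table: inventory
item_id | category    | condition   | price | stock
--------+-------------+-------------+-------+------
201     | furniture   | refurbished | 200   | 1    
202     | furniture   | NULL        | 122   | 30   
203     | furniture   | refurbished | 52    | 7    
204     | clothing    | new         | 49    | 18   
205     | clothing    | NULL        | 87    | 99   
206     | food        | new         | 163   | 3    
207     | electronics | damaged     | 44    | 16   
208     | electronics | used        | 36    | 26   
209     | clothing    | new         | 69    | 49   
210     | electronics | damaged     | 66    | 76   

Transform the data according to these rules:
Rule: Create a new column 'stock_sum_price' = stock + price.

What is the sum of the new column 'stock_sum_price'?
1213

Step 1: For each record, compute stock + price
Example calculations:
  1 + 200 = 201
  30 + 122 = 152
  7 + 52 = 59
  ...
Step 2: Sum all derived values
Step 3: Total = 1213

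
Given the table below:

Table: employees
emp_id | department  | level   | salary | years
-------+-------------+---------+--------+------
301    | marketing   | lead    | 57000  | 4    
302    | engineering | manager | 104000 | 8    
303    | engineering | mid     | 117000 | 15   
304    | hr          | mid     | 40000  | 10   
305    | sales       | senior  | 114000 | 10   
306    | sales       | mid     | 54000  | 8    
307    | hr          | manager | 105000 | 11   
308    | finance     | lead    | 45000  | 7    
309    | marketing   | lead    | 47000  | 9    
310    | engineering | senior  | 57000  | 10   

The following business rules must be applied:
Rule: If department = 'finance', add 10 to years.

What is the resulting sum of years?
102

Step 1: Count records where department = 'finance': 1
Step 2: Total bonus added: 1 × 10 = 10
Step 3: Original sum of years: 92
Step 4: Final sum = 92 + 10 = 102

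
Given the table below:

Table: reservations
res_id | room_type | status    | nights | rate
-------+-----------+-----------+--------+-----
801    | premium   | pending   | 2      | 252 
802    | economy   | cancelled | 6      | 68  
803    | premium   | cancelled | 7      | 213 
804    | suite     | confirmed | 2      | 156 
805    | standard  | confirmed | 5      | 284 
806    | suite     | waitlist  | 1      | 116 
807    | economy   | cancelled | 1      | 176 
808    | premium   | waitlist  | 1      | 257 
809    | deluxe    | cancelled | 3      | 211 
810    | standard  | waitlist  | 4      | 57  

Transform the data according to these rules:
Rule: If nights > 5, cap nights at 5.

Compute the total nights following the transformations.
29

Step 1: 2 records have nights > 5
Step 2: These records originally summed to 13
Step 3: After capping: 2 × 5 = 10
Step 4: Unaffected records sum: 19
Step 5: Final sum = 10 + 19 = 29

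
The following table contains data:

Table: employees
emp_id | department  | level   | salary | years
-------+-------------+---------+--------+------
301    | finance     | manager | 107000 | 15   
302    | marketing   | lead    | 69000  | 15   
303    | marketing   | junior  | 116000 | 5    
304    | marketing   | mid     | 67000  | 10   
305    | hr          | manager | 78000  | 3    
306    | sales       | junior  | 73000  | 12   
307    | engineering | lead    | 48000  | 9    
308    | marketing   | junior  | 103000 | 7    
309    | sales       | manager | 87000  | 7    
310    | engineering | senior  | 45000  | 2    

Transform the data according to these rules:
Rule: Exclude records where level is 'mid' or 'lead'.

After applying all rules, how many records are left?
7

Step 1: Count records to exclude
  - 1 (mid) + 2 (lead) = 3 records
Step 2: Total records: 10
Step 3: Remaining = 10 - 3 = 7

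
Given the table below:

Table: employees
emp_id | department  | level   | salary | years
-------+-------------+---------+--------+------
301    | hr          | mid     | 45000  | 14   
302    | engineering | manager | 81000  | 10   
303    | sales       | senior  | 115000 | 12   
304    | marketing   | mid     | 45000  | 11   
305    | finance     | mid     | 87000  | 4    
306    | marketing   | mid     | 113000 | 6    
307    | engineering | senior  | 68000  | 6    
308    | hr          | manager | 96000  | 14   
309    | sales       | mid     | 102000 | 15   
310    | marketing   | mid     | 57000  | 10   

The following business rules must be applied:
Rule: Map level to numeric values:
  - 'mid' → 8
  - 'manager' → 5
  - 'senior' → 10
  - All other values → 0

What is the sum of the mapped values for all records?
78

Step 1: Apply mapping to each record
Step 2: Count by status:
  'mid': 6 records × 8 = 48
  'manager': 2 records × 5 = 10
  'senior': 2 records × 10 = 20
Step 3: Sum all mapped values = 78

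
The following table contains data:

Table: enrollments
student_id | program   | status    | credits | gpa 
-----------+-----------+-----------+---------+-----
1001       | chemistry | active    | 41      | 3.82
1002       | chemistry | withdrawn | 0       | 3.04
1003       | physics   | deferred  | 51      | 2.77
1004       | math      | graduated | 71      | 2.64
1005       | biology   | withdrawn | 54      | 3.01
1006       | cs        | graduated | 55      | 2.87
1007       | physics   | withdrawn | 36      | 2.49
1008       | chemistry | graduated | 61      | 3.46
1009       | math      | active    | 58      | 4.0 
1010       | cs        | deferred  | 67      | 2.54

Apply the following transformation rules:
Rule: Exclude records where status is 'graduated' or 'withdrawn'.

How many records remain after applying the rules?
4

Step 1: Count records to exclude
  - 3 (graduated) + 3 (withdrawn) = 6 records
Step 2: Total records: 10
Step 3: Remaining = 10 - 6 = 4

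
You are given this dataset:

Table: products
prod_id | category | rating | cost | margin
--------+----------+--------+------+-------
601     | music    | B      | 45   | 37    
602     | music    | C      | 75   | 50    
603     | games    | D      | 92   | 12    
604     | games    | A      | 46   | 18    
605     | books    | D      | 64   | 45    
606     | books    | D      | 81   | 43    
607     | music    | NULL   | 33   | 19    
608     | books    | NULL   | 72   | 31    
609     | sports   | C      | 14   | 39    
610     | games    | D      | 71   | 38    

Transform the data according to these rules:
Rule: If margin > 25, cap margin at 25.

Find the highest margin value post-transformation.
25

Step 1: Original maximum margin = 50
Step 2: Apply cap at 25
Step 3: 7 records had margin > 25 and were capped
Step 4: Maximum after transformation = 25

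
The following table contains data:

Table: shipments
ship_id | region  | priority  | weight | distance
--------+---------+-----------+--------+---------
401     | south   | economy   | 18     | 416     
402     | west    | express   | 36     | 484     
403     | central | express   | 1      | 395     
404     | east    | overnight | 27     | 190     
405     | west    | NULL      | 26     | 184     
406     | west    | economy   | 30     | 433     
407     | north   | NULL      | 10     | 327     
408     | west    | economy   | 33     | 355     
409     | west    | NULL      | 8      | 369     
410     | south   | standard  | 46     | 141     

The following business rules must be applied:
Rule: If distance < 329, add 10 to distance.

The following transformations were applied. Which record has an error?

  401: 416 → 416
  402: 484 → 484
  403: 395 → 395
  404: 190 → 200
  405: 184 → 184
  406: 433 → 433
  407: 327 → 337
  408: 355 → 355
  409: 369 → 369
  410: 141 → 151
Record 405 has an error. The correct transformed value should be 194, not 184.

Step 1: Check each record against the rule
Step 2: Record 405 has distance = 184
Step 3: Since 184 < 329, the bonus should have been applied
Step 4: Correct value = 194, but claimed value = 184
Conclusion: Record 405 has the error.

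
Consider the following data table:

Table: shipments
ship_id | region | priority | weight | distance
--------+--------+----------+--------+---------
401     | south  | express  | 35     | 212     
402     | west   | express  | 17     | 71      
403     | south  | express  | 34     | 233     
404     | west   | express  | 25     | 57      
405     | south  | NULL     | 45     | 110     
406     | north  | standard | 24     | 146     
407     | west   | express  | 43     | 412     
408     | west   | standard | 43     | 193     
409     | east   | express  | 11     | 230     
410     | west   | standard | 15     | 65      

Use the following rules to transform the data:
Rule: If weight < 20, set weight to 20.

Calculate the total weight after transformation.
309

Step 1: 3 records have weight < 20
Step 2: These records originally summed to 43
Step 3: After setting to minimum: 3 × 20 = 60
Step 4: Unaffected records sum: 249
Step 5: Final sum = 60 + 249 = 309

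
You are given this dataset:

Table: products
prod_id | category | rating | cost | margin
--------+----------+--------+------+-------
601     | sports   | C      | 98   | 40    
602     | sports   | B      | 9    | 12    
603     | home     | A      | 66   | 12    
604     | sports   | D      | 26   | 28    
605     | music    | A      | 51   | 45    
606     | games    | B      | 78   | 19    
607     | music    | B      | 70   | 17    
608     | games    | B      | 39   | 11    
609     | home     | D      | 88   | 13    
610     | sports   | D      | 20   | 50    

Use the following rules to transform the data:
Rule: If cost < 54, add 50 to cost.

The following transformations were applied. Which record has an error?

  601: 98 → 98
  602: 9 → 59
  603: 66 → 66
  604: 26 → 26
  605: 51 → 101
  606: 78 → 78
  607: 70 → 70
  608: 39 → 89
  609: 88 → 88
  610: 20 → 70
Record 604 has an error. The correct transformed value should be 76, not 26.

Step 1: Check each record against the rule
Step 2: Record 604 has cost = 26
Step 3: Since 26 < 54, the bonus should have been applied
Step 4: Correct value = 76, but claimed value = 26
Conclusion: Record 604 has the error.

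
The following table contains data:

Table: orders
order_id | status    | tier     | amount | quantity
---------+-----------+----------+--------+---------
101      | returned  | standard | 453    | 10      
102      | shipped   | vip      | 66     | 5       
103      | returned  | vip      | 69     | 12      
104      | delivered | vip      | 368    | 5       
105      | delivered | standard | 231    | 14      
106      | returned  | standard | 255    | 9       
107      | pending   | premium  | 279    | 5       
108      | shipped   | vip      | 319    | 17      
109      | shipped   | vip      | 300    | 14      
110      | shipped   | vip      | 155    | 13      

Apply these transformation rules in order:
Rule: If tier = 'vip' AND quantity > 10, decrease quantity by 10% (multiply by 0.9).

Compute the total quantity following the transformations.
98.4

Step 1: Find records where tier = 'vip' AND quantity > 10
Step 2: 4 records match, summing to 56
Step 3: After multiplier: 56 × 0.9 = 50.4
Step 4: Unaffected records sum: 48
Step 5: Final sum = 50.4 + 48 = 98.4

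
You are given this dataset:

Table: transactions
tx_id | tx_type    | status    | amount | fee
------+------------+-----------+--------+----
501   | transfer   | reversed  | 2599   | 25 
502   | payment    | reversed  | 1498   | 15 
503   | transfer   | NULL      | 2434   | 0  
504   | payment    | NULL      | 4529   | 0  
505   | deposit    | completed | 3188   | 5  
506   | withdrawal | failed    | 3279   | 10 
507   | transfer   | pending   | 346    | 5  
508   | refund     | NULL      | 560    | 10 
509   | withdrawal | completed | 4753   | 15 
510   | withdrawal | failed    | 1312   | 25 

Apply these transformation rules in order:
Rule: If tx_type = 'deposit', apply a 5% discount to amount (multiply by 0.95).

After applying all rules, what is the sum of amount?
24338.6

Step 1: Records with tx_type = 'deposit' have total amount = 3188
Step 2: Apply multiplier: 3188 × 0.95 = 3028.6
Step 3: Other records total: 21310
Step 4: Final sum = 3028.6 + 21310 = 24338.6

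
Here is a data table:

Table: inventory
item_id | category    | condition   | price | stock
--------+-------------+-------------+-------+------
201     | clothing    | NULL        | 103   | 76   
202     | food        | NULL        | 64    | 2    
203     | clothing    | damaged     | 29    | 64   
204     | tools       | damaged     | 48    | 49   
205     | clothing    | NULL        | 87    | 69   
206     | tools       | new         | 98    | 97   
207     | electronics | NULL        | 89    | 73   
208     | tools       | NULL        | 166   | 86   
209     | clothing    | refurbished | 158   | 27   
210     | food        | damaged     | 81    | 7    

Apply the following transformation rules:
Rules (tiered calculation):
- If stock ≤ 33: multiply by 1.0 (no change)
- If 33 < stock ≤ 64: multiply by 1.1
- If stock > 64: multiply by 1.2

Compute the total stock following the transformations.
641.5

Step 1: Tier 1 (stock ≤ 33): 3 records, sum = 36 × 1.0 = 36.0
Step 2: Tier 2 (33 < stock ≤ 64): 2 records, sum = 113 × 1.1 = 124.3
Step 3: Tier 3 (stock > 64): 5 records, sum = 401 × 1.2 = 481.2
Step 4: Final sum = 36.0 + 124.3 + 481.2 = 641.5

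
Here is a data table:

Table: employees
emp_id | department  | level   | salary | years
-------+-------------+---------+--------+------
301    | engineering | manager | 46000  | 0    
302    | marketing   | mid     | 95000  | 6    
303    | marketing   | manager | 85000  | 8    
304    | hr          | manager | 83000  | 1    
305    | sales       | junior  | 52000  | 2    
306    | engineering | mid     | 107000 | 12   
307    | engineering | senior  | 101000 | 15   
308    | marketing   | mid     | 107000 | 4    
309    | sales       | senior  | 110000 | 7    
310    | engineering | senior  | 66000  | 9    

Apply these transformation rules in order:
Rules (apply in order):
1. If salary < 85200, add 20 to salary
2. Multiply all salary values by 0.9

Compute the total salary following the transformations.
766890.0

Step 1: Apply Rule 1 - Add 20 to records with salary < 85200
  - 5 records affected: 332000 + (5 × 20) = 332100
  - Unaffected records: 520000
  - Sum after Rule 1: 852100
Step 2: Apply Rule 2 - Multiply all by 0.9
  - 852100 × 0.9 = 766890.0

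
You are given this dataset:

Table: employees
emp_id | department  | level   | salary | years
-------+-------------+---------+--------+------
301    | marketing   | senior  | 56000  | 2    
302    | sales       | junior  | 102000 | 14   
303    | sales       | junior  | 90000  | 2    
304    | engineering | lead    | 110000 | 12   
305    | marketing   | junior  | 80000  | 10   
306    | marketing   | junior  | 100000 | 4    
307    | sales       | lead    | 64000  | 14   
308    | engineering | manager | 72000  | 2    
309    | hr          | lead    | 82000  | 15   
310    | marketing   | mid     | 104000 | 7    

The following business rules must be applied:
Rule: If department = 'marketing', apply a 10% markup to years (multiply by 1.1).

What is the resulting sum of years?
84.3

Step 1: Records with department = 'marketing' have total years = 23
Step 2: Apply multiplier: 23 × 1.1 = 25.3
Step 3: Other records total: 59
Step 4: Final sum = 25.3 + 59 = 84.3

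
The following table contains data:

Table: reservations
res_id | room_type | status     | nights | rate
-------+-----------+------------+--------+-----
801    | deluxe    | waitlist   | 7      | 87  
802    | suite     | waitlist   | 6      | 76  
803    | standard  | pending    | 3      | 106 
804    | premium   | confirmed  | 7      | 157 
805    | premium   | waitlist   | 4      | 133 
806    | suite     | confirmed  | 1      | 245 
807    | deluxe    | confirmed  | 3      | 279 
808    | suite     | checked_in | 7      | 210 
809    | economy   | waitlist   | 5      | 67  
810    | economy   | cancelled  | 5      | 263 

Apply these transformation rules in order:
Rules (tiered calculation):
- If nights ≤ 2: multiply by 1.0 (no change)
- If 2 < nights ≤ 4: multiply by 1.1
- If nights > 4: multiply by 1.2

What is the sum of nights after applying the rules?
56.4

Step 1: Tier 1 (nights ≤ 2): 1 records, sum = 1 × 1.0 = 1.0
Step 2: Tier 2 (2 < nights ≤ 4): 3 records, sum = 10 × 1.1 = 11.0
Step 3: Tier 3 (nights > 4): 6 records, sum = 37 × 1.2 = 44.4
Step 4: Final sum = 1.0 + 11.0 + 44.4 = 56.4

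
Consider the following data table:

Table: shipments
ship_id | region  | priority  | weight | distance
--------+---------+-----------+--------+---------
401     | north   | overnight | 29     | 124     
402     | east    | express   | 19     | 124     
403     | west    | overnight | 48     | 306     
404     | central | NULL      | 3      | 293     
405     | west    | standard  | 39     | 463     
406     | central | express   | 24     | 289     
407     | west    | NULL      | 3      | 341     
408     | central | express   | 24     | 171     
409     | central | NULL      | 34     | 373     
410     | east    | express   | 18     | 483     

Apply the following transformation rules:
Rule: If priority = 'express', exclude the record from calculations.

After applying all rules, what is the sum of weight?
156

Step 1: Identify records where priority = 'express'
Step 2: The excluded records sum to 85
Step 3: Original total weight = 241
Step 4: Remaining total = 241 - 85 = 156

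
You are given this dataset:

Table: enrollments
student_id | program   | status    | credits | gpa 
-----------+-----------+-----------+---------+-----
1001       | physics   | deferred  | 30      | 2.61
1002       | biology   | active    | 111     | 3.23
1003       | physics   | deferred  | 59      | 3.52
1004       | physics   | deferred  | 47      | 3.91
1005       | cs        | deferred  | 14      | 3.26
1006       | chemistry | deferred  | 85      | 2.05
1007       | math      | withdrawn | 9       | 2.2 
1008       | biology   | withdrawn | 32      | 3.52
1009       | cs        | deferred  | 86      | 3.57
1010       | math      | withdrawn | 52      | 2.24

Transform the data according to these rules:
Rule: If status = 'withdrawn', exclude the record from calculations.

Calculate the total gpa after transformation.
22.15

Step 1: Identify records where status = 'withdrawn'
Step 2: The excluded records sum to 7.96
Step 3: Original total gpa = 30.11
Step 4: Remaining total = 30.11 - 7.96 = 22.15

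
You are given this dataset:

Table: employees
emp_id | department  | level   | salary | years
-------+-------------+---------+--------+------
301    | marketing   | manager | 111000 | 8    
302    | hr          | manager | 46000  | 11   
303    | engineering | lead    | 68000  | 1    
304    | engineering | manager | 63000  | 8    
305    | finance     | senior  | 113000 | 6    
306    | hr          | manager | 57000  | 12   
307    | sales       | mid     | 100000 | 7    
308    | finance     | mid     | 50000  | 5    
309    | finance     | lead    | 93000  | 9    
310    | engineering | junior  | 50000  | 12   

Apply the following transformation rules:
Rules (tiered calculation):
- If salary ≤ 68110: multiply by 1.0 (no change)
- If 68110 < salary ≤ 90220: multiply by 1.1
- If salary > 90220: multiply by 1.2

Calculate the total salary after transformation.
834400.0

Step 1: Tier 1 (salary ≤ 68110): 6 records, sum = 334000 × 1.0 = 334000.0
Step 2: Tier 2 (68110 < salary ≤ 90220): 0 records, sum = 0 × 1.1 = 0.0
Step 3: Tier 3 (salary > 90220): 4 records, sum = 417000 × 1.2 = 500400.0
Step 4: Final sum = 334000.0 + 0.0 + 500400.0 = 834400.0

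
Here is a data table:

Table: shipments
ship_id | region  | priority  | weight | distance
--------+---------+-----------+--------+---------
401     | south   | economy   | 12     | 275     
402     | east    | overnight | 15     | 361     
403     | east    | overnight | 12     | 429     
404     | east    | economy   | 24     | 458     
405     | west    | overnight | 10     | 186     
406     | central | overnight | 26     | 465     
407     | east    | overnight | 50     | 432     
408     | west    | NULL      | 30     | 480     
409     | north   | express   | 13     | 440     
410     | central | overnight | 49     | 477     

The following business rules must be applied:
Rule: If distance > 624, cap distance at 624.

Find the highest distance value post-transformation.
480

Step 1: Original maximum distance = 480
Step 2: Check cap of 624 against maximum
Step 3: No records exceed the cap (max 480 <= cap 624), so no capping applies
Step 4: Maximum after transformation = 480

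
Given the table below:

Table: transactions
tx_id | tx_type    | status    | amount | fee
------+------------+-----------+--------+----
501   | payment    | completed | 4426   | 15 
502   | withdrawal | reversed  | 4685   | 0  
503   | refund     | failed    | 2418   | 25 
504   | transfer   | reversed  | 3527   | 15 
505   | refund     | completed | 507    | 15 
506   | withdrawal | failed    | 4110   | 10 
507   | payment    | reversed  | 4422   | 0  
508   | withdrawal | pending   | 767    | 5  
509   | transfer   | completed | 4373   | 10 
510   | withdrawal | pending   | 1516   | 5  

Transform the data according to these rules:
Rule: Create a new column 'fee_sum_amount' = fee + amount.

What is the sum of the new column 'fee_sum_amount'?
30851

Step 1: For each record, compute fee + amount
Example calculations:
  15 + 4426 = 4441
  0 + 4685 = 4685
  25 + 2418 = 2443
  ...
Step 2: Sum all derived values
Step 3: Total = 30851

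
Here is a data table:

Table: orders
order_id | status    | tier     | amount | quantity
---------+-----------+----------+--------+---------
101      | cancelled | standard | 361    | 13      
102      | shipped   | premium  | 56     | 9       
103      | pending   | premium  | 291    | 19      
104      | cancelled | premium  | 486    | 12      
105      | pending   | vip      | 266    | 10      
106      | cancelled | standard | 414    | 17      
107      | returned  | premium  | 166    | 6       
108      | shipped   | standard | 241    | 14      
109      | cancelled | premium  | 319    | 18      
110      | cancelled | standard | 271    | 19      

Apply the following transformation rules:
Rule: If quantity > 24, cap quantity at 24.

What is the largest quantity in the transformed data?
19

Step 1: Original maximum quantity = 19
Step 2: Check cap of 24 against maximum
Step 3: No records exceed the cap (max 19 <= cap 24), so no capping applies
Step 4: Maximum after transformation = 19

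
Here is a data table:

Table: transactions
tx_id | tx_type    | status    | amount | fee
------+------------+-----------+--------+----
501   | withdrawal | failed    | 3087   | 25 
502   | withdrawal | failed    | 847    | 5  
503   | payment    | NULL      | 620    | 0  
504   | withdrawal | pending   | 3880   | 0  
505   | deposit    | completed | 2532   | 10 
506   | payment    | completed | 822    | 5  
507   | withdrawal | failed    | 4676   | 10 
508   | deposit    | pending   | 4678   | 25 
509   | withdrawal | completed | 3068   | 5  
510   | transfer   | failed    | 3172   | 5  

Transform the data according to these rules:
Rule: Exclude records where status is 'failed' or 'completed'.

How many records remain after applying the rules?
3

Step 1: Count records to exclude
  - 4 (failed) + 3 (completed) = 7 records
Step 2: Total records: 10
Step 3: Remaining = 10 - 7 = 3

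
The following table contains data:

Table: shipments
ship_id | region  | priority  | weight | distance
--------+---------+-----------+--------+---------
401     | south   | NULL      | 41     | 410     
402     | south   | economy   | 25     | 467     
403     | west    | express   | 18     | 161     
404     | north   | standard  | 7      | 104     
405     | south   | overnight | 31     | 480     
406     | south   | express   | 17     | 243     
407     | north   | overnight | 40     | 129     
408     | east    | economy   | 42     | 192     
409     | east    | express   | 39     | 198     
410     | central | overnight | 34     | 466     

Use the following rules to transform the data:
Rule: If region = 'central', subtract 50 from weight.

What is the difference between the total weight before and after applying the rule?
50

Step 1: Original sum of weight = 294
Step 2: 1 records have region = 'central'
Step 3: Each affected record changes by -50
Step 4: Total change = 1 × -50 = -50
Step 5: New sum = 294 + -50 = 244
Step 6: Difference = |244 - 294| = 50
        (Sum decreased by 50)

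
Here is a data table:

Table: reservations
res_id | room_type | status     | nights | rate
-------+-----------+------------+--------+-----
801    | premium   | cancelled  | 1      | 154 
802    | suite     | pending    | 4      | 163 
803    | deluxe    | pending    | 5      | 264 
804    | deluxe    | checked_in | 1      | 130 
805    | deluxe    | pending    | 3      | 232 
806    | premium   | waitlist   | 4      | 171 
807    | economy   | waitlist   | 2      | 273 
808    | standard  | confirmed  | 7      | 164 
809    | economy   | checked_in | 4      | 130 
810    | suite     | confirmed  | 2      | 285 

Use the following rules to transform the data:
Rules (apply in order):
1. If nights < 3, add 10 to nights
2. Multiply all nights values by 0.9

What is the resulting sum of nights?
65.7

Step 1: Apply Rule 1 - Add 10 to records with nights < 3
  - 4 records affected: 6 + (4 × 10) = 46
  - Unaffected records: 27
  - Sum after Rule 1: 73
Step 2: Apply Rule 2 - Multiply all by 0.9
  - 73 × 0.9 = 65.7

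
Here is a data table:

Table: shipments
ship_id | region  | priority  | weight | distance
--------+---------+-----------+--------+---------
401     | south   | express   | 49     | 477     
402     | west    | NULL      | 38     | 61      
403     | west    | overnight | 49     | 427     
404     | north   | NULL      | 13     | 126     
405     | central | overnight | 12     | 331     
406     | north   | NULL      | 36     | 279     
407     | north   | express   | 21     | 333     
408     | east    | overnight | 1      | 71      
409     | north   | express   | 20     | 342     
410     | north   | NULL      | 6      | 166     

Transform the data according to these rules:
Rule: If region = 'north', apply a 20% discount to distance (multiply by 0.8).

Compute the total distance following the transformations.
2363.8

Step 1: Records with region = 'north' have total distance = 1246
Step 2: Apply multiplier: 1246 × 0.8 = 996.8
Step 3: Other records total: 1367
Step 4: Final sum = 996.8 + 1367 = 2363.8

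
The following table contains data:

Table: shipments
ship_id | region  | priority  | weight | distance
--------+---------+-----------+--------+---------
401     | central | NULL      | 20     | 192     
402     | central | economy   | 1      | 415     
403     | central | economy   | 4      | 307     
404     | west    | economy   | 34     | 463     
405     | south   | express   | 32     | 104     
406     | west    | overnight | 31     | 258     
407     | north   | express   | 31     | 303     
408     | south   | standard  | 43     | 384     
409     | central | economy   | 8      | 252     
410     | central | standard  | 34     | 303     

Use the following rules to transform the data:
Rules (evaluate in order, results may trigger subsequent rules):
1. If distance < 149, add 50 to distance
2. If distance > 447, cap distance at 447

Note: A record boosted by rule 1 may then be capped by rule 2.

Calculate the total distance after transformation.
3015

Step 1: Apply rule 1 to records with distance < 149
  - 1 records get bonus of 50
  - Of these, 0 records then exceed 447 and get capped
Step 2: Apply rule 2 to records with distance > 447
  - 1 records (original) are capped
Step 3: Calculate final sum = 3015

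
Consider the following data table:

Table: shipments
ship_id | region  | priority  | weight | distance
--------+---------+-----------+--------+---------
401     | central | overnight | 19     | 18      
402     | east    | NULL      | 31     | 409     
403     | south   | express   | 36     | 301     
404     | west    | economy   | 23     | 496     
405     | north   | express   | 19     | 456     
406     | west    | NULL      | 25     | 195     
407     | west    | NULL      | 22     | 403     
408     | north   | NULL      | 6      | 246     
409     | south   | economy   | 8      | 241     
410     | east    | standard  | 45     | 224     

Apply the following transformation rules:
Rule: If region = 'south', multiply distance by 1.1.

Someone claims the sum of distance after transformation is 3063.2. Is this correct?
No, the correct result is 3043.2.

Step 1: Calculate the correct sum after transformation
Step 2: Apply multiplier 1.1 to records where region = 'south'
Step 3: Correct result = 3043.2
Step 4: Claimed result = 3063.2
Step 5: 3043.2 ≠ 3063.2
Conclusion: The claimed result is incorrect. The correct answer is 3043.2.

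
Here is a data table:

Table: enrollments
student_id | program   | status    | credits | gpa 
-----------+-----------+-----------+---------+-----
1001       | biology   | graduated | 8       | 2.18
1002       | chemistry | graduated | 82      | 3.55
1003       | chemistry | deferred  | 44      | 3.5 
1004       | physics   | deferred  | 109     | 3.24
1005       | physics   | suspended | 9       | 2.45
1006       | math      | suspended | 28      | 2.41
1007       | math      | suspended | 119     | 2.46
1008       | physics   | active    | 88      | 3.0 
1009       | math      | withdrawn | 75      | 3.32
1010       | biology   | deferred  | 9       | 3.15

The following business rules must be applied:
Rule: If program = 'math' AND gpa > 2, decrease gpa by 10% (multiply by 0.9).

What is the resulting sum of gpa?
28.44

Step 1: Find records where program = 'math' AND gpa > 2
Step 2: 3 records match, summing to 8.19
Step 3: After multiplier: 8.19 × 0.9 = 7.37
Step 4: Unaffected records sum: 21.07
Step 5: Final sum = 7.37 + 21.07 = 28.44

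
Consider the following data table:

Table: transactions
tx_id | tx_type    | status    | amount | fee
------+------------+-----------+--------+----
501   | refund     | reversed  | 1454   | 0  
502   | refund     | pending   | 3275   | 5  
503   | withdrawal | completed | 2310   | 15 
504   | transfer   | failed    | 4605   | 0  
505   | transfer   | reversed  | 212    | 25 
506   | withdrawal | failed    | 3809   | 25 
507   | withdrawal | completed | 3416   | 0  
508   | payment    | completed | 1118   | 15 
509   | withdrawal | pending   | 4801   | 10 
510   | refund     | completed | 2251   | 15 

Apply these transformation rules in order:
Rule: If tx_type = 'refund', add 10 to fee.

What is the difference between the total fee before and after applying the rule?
30

Step 1: Original sum of fee = 110
Step 2: 3 records have tx_type = 'refund'
Step 3: Each affected record changes by 10
Step 4: Total change = 3 × 10 = 30
Step 5: New sum = 110 + 30 = 140
Step 6: Difference = |140 - 110| = 30
        (Sum increased by 30)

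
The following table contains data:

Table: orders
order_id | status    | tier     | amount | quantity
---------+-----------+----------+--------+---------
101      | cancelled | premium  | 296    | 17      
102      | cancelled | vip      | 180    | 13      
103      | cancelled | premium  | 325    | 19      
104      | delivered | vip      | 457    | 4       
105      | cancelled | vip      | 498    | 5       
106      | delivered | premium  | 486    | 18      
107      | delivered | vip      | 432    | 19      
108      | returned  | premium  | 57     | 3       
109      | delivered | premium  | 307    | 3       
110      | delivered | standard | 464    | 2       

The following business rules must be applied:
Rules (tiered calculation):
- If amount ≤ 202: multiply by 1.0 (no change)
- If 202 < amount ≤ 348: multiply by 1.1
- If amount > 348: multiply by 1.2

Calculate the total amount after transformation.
4062.2

Step 1: Tier 1 (amount ≤ 202): 2 records, sum = 237 × 1.0 = 237.0
Step 2: Tier 2 (202 < amount ≤ 348): 3 records, sum = 928 × 1.1 = 1020.8
Step 3: Tier 3 (amount > 348): 5 records, sum = 2337 × 1.2 = 2804.4
Step 4: Final sum = 237.0 + 1020.8 + 2804.4 = 4062.2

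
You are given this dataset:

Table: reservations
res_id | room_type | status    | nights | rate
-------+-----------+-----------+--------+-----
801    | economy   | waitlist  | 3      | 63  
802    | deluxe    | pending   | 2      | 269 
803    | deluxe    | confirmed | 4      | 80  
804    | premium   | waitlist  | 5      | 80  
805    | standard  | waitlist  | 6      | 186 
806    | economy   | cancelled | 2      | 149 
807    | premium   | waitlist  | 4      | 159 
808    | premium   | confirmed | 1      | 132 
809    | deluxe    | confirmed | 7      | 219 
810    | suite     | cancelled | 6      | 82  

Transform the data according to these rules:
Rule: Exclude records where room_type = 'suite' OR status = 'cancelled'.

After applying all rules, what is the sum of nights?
32

Step 1: Find records where room_type = 'suite' OR status = 'cancelled'
Step 2: 2 records match, summing to 8
Step 3: Original sum: 40
Step 4: Remaining sum = 40 - 8 = 32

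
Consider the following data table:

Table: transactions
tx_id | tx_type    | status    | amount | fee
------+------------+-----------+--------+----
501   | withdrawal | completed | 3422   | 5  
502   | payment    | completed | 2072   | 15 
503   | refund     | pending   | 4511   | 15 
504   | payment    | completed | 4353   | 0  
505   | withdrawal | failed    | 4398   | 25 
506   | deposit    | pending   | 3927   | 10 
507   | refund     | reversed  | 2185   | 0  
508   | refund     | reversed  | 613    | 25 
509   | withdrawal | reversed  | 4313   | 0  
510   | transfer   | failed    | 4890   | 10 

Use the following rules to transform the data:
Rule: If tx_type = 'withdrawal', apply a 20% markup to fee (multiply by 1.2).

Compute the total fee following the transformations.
111.0

Step 1: Records with tx_type = 'withdrawal' have total fee = 30
Step 2: Apply multiplier: 30 × 1.2 = 36.0
Step 3: Other records total: 75
Step 4: Final sum = 36.0 + 75 = 111.0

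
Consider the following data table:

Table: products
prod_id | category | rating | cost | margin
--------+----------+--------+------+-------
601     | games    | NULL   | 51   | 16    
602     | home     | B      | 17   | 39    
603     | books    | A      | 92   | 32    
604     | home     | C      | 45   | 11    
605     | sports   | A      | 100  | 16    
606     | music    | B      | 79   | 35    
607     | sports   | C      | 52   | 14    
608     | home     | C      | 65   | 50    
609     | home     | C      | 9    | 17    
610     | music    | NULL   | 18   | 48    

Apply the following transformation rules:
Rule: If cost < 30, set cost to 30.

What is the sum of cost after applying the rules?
574

Step 1: 3 records have cost < 30
Step 2: These records originally summed to 44
Step 3: After setting to minimum: 3 × 30 = 90
Step 4: Unaffected records sum: 484
Step 5: Final sum = 90 + 484 = 574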